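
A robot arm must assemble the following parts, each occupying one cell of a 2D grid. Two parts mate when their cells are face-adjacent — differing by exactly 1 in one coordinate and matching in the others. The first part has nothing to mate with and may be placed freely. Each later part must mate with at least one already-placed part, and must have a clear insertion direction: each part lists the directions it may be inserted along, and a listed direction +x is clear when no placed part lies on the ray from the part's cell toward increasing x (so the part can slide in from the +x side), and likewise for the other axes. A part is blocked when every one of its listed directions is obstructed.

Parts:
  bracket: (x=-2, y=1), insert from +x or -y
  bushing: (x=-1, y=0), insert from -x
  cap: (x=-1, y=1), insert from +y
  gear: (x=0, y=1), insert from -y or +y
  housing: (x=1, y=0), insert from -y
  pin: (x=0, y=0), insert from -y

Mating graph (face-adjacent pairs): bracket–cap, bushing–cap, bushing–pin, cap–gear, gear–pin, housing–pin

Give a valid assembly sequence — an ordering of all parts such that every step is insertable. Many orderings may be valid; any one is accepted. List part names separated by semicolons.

bushing; cap; bracket; gear; pin; housing

1. bushing@(-1, 0) [-x clear] — {bushing}
2. cap@(-1, 1) [+y clear] — {bushing, cap}
3. bracket@(-2, 1) [-y clear] — {bracket, bushing, cap}
4. gear@(0, 1) [-y clear] — {bracket, bushing, cap, gear}
5. pin@(0, 0) [-y clear] — {bracket, bushing, cap, gear, pin}
6. housing@(1, 0) [-y clear] — {bracket, bushing, cap, gear, housing, pin}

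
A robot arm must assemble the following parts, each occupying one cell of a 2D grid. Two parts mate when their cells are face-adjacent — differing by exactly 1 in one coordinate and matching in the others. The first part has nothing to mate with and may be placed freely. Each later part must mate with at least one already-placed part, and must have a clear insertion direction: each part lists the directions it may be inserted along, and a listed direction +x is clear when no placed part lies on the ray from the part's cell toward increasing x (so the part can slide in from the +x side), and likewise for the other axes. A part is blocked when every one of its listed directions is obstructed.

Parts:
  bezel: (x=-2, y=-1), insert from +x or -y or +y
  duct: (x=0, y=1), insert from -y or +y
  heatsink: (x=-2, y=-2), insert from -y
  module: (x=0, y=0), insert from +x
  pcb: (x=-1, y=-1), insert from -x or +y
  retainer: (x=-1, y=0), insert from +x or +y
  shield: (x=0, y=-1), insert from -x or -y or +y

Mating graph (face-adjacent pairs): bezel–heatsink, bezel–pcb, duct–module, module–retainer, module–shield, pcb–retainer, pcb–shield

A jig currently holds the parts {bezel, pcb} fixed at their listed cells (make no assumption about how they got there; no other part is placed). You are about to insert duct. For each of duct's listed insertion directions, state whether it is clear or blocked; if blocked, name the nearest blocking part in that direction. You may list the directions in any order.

+y: clear; -y: clear

-y: ray from duct(0, 1) has no placed part ⇒ clear
+y: ray from duct(0, 1) has no placed part ⇒ clear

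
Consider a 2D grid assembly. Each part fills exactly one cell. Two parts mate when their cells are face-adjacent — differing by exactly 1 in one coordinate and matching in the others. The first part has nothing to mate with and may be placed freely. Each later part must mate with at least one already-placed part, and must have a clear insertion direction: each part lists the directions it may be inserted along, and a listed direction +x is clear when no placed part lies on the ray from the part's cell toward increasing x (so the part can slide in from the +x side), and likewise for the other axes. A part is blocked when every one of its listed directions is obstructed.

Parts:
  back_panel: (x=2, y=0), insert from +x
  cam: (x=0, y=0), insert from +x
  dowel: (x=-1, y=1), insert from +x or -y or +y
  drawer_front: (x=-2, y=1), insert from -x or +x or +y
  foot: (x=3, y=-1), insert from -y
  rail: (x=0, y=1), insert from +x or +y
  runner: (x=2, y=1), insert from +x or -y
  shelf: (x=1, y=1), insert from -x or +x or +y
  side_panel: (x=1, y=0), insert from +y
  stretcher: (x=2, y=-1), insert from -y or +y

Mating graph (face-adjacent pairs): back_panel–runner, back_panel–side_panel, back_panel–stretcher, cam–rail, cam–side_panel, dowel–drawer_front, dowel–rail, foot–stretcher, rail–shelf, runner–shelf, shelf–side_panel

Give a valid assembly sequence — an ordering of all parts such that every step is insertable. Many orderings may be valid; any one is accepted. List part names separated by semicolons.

1. cam@(0, 0) [+x clear] — {cam}
2. side_panel@(1, 0) [+y clear] — {cam, side_panel}
3. shelf@(1, 1) [-x clear] — {cam, shelf, side_panel}
4. rail@(0, 1) [+y clear] — {cam, rail, shelf, side_panel}
5. back_panel@(2, 0) [+x clear] — {back_panel, cam, rail, shelf, side_panel}
6. stretcher@(2, -1) [-y clear] — {back_panel, cam, rail, shelf, side_panel, stretcher}
7. foot@(3, -1) [-y clear] — {back_panel, cam, foot, rail, shelf, side_panel, stretcher}
8. dowel@(-1, 1) [-y clear] — {back_panel, cam, dowel, foot, rail, shelf, side_panel, stretcher}
9. drawer_front@(-2, 1) [-x clear] — {back_panel, cam, dowel, drawer_front, foot, rail, shelf, side_panel, stretcher}
10. runner@(2, 1) [+x clear] — {back_panel, cam, dowel, drawer_front, foot, rail, runner, shelf, side_panel, stretcher}

cam; side_panel; shelf; rail; back_panel; stretcher; foot; dowel; drawer_front; runner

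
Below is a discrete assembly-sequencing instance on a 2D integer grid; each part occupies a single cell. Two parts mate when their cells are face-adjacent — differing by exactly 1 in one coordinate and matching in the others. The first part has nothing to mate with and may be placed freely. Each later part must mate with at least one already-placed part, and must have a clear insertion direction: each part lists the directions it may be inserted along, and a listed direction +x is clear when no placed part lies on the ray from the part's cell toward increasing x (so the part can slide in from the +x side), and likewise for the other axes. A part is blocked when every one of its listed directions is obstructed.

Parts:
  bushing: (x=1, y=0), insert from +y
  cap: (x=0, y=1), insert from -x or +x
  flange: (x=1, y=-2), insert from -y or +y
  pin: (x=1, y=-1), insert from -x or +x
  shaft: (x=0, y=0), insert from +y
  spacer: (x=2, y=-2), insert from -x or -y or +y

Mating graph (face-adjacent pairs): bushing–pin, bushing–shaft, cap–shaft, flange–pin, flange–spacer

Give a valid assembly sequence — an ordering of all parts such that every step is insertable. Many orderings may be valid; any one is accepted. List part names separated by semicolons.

1. pin@(1, -1) [-x clear] — {pin}
2. bushing@(1, 0) [+y clear] — {bushing, pin}
3. shaft@(0, 0) [+y clear] — {bushing, pin, shaft}
4. cap@(0, 1) [-x clear] — {bushing, cap, pin, shaft}
5. flange@(1, -2) [-y clear] — {bushing, cap, flange, pin, shaft}
6. spacer@(2, -2) [-y clear] — {bushing, cap, flange, pin, shaft, spacer}

pin; bushing; shaft; cap; flange; spacer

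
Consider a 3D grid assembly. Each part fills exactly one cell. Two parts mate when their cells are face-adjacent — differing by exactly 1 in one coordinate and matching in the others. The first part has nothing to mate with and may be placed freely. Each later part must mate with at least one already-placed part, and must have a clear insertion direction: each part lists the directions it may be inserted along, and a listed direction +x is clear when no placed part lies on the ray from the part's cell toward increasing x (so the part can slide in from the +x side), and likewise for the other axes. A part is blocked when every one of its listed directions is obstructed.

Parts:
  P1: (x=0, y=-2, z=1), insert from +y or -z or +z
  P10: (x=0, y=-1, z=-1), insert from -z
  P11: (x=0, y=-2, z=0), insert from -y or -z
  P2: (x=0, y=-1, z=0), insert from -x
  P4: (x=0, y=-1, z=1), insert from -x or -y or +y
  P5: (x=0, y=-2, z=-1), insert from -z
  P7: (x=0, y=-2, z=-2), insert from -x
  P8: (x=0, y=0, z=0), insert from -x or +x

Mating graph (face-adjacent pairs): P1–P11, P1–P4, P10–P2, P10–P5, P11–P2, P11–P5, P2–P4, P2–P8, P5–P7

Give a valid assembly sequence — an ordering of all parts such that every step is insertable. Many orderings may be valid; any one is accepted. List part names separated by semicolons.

1. P10@(0, -1, -1) [-z clear] — {P10}
2. P5@(0, -2, -1) [-z clear] — {P10, P5}
3. P7@(0, -2, -2) [-x clear] — {P10, P5, P7}
4. P2@(0, -1, 0) [-x clear] — {P10, P2, P5, P7}
5. P4@(0, -1, 1) [-x clear] — {P10, P2, P4, P5, P7}
6. P8@(0, 0, 0) [-x clear] — {P10, P2, P4, P5, P7, P8}
7. P1@(0, -2, 1) [+z clear] — {P1, P10, P2, P4, P5, P7, P8}
8. P11@(0, -2, 0) [-y clear] — {P1, P10, P11, P2, P4, P5, P7, P8}

P10; P5; P7; P2; P4; P8; P1; P11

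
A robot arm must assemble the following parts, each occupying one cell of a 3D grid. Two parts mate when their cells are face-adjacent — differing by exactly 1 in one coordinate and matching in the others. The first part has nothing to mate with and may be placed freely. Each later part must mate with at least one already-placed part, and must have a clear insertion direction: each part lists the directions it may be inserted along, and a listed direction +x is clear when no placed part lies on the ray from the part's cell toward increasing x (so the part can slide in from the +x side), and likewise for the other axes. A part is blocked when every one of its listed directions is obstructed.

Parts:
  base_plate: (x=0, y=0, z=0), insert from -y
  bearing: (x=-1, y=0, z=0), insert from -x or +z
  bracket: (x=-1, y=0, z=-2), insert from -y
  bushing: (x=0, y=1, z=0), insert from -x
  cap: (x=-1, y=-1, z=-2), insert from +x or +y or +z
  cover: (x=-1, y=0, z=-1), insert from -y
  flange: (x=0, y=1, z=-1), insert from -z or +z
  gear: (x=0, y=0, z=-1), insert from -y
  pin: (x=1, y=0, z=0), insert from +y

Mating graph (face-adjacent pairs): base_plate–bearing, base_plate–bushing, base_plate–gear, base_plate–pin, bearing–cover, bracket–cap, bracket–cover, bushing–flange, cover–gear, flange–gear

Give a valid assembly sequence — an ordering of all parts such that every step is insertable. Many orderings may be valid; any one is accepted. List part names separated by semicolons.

1. flange@(0, 1, -1) [-z clear] — {flange}
2. gear@(0, 0, -1) [-y clear] — {flange, gear}
3. base_plate@(0, 0, 0) [-y clear] — {base_plate, flange, gear}
4. bearing@(-1, 0, 0) [-x clear] — {base_plate, bearing, flange, gear}
5. cover@(-1, 0, -1) [-y clear] — {base_plate, bearing, cover, flange, gear}
6. bracket@(-1, 0, -2) [-y clear] — {base_plate, bearing, bracket, cover, flange, gear}
7. cap@(-1, -1, -2) [+x clear] — {base_plate, bearing, bracket, cap, cover, flange, gear}
8. bushing@(0, 1, 0) [-x clear] — {base_plate, bearing, bracket, bushing, cap, cover, flange, gear}
9. pin@(1, 0, 0) [+y clear] — {base_plate, bearing, bracket, bushing, cap, cover, flange, gear, pin}

flange; gear; base_plate; bearing; cover; bracket; cap; bushing; pin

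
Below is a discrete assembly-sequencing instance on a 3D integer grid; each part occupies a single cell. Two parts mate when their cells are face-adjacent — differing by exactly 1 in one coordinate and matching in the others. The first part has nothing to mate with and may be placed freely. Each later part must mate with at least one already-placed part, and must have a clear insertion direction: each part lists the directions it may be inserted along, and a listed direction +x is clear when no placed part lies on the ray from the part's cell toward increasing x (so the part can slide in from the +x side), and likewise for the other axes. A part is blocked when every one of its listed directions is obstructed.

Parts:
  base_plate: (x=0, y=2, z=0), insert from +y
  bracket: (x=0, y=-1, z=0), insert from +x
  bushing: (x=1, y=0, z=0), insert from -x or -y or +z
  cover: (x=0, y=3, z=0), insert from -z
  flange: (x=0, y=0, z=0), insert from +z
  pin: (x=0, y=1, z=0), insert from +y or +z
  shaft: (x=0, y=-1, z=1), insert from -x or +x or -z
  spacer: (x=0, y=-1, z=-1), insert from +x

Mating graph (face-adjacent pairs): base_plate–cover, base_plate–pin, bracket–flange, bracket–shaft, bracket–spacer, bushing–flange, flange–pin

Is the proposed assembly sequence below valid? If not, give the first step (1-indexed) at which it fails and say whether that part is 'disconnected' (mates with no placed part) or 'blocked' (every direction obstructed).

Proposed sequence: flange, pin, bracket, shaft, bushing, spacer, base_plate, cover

Valid

1. flange@(0, 0, 0) [+z clear] — {flange}
2. pin@(0, 1, 0) [+y clear] — {flange, pin}
3. bracket@(0, -1, 0) [+x clear] — {bracket, flange, pin}
4. shaft@(0, -1, 1) [-x clear] — {bracket, flange, pin, shaft}
5. bushing@(1, 0, 0) [-y clear] — {bracket, bushing, flange, pin, shaft}
6. spacer@(0, -1, -1) [+x clear] — {bracket, bushing, flange, pin, shaft, spacer}
7. base_plate@(0, 2, 0) [+y clear] — {base_plate, bracket, bushing, flange, pin, shaft, spacer}
8. cover@(0, 3, 0) [-z clear] — {base_plate, bracket, bushing, cover, flange, pin, shaft, spacer}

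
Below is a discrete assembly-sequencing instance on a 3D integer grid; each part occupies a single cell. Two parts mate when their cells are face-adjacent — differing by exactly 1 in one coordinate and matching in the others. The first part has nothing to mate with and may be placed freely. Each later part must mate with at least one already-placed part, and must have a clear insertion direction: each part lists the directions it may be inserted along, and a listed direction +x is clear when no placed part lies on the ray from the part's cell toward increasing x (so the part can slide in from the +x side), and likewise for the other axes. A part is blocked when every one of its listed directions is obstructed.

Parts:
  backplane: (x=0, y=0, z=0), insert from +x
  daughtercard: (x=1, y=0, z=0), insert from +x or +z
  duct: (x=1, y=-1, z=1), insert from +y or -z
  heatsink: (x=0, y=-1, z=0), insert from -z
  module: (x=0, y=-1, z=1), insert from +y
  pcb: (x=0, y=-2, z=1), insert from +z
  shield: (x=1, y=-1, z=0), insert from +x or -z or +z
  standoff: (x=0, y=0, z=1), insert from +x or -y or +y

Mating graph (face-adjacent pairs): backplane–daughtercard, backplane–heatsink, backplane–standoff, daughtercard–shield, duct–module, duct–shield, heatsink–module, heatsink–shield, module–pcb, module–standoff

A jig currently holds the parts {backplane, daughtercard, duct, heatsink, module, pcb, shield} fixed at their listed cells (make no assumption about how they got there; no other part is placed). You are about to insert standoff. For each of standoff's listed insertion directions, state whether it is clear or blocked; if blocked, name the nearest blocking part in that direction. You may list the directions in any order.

+x: ray from standoff(0, 0, 1) has no placed part ⇒ clear
-y: nearest on ray is module@(0, -1, 1) ⇒ blocked
+y: ray from standoff(0, 0, 1) has no placed part ⇒ clear

+x: clear; +y: clear; -y: blocked by module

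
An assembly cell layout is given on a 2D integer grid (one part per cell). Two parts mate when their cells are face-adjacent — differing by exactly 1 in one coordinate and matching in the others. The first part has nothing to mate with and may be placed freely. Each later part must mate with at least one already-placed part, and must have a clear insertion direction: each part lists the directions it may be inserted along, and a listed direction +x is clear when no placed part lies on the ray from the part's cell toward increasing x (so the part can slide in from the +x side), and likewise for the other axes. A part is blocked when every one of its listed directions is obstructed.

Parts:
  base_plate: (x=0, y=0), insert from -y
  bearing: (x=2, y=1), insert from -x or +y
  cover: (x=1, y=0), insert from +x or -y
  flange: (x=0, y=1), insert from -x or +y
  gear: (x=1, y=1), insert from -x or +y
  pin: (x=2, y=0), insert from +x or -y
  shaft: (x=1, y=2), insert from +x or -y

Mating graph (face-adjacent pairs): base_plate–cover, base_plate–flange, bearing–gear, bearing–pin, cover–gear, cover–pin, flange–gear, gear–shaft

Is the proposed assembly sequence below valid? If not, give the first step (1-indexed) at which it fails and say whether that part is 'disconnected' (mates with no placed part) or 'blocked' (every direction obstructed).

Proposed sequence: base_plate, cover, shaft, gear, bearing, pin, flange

Invalid at step 3 (disconnected)

1. base_plate@(0, 0) [-y clear] — {base_plate}
2. cover@(1, 0) [+x clear] — {base_plate, cover}
3. shaft@(1, 2) — no placed neighbour ⇒ disconnected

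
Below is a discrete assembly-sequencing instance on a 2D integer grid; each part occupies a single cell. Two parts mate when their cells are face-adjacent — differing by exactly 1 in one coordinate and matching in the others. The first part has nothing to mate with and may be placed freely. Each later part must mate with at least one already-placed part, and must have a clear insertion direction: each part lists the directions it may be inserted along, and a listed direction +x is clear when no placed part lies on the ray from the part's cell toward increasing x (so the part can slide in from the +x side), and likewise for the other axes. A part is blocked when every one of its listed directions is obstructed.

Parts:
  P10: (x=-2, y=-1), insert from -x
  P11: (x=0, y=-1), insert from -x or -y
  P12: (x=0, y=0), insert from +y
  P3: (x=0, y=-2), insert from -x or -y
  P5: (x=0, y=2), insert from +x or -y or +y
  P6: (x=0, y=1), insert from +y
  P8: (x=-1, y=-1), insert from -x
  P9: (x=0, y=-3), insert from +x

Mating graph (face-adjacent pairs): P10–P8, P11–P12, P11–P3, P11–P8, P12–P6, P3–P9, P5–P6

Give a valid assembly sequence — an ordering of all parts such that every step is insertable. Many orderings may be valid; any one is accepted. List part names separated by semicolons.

P12; P11; P8; P10; P6; P5; P3; P9

1. P12@(0, 0) [+y clear] — {P12}
2. P11@(0, -1) [-x clear] — {P11, P12}
3. P8@(-1, -1) [-x clear] — {P11, P12, P8}
4. P10@(-2, -1) [-x clear] — {P10, P11, P12, P8}
5. P6@(0, 1) [+y clear] — {P10, P11, P12, P6, P8}
6. P5@(0, 2) [+x clear] — {P10, P11, P12, P5, P6, P8}
7. P3@(0, -2) [-x clear] — {P10, P11, P12, P3, P5, P6, P8}
8. P9@(0, -3) [+x clear] — {P10, P11, P12, P3, P5, P6, P8, P9}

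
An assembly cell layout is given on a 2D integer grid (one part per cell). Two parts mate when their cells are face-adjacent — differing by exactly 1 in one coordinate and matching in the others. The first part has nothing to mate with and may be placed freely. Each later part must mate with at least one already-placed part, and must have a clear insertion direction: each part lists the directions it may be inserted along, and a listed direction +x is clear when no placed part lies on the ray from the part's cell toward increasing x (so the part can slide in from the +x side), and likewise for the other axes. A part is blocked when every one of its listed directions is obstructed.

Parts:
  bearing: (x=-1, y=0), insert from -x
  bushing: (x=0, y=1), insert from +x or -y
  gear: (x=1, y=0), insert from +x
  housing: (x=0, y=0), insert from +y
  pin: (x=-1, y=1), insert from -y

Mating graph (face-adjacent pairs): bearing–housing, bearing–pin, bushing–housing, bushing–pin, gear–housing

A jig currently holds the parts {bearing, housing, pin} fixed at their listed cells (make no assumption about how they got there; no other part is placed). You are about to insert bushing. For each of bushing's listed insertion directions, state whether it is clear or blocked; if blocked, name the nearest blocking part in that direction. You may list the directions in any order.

+x: clear; -y: blocked by housing

+x: ray from bushing(0, 1) has no placed part ⇒ clear
-y: nearest on ray is housing@(0, 0) ⇒ blocked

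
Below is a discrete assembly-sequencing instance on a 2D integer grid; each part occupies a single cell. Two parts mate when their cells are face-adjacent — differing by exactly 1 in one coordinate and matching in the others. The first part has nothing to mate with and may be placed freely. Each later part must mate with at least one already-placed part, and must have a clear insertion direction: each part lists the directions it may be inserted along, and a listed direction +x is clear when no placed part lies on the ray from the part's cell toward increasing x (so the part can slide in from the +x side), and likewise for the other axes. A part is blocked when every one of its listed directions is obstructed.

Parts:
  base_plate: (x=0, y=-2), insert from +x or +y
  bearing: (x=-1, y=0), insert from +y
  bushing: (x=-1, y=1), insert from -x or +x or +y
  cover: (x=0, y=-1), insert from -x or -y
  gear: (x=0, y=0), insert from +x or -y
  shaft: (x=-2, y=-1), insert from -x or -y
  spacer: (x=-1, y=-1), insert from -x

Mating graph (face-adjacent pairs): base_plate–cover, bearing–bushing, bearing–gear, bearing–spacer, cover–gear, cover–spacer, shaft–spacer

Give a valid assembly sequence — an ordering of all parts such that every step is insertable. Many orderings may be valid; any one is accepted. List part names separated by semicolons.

cover; spacer; shaft; base_plate; bearing; bushing; gear

1. cover@(0, -1) [-x clear] — {cover}
2. spacer@(-1, -1) [-x clear] — {cover, spacer}
3. shaft@(-2, -1) [-x clear] — {cover, shaft, spacer}
4. base_plate@(0, -2) [+x clear] — {base_plate, cover, shaft, spacer}
5. bearing@(-1, 0) [+y clear] — {base_plate, bearing, cover, shaft, spacer}
6. bushing@(-1, 1) [-x clear] — {base_plate, bearing, bushing, cover, shaft, spacer}
7. gear@(0, 0) [+x clear] — {base_plate, bearing, bushing, cover, gear, shaft, spacer}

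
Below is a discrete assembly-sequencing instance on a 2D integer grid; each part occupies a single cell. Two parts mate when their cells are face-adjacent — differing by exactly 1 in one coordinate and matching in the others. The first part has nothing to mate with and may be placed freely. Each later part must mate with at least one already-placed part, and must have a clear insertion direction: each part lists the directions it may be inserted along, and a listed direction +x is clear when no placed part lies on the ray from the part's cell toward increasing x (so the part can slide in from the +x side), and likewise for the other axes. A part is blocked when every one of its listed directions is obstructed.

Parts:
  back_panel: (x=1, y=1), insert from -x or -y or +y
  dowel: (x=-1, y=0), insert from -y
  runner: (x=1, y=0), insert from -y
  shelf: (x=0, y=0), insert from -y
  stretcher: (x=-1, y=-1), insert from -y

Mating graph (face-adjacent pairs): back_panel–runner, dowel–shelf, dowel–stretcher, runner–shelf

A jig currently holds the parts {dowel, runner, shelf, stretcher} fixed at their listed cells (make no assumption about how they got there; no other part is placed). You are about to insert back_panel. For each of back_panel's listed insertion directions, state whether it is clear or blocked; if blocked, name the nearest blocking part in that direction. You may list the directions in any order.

+y: clear; -x: clear; -y: blocked by runner

-x: ray from back_panel(1, 1) has no placed part ⇒ clear
-y: nearest on ray is runner@(1, 0) ⇒ blocked
+y: ray from back_panel(1, 1) has no placed part ⇒ clear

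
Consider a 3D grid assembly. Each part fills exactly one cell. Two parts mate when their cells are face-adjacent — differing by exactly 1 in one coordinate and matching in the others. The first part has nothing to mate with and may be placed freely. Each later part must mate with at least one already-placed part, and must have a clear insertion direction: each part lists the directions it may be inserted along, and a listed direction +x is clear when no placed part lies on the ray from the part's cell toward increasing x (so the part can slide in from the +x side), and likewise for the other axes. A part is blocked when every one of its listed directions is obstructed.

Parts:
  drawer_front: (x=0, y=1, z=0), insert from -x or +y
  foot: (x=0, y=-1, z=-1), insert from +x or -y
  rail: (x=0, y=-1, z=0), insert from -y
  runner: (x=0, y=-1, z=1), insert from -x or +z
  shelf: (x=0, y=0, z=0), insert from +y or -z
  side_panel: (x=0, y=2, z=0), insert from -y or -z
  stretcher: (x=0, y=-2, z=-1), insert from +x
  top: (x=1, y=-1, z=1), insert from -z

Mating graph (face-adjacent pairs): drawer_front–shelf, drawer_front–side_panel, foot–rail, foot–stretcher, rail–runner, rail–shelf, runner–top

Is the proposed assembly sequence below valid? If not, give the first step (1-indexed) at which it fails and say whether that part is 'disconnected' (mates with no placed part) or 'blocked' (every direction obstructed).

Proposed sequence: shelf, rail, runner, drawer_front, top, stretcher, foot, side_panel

Invalid at step 6 (disconnected)

1. shelf@(0, 0, 0) [+y clear] — {shelf}
2. rail@(0, -1, 0) [-y clear] — {rail, shelf}
3. runner@(0, -1, 1) [-x clear] — {rail, runner, shelf}
4. drawer_front@(0, 1, 0) [-x clear] — {drawer_front, rail, runner, shelf}
5. top@(1, -1, 1) [-z clear] — {drawer_front, rail, runner, shelf, top}
6. stretcher@(0, -2, -1) — no placed neighbour ⇒ disconnected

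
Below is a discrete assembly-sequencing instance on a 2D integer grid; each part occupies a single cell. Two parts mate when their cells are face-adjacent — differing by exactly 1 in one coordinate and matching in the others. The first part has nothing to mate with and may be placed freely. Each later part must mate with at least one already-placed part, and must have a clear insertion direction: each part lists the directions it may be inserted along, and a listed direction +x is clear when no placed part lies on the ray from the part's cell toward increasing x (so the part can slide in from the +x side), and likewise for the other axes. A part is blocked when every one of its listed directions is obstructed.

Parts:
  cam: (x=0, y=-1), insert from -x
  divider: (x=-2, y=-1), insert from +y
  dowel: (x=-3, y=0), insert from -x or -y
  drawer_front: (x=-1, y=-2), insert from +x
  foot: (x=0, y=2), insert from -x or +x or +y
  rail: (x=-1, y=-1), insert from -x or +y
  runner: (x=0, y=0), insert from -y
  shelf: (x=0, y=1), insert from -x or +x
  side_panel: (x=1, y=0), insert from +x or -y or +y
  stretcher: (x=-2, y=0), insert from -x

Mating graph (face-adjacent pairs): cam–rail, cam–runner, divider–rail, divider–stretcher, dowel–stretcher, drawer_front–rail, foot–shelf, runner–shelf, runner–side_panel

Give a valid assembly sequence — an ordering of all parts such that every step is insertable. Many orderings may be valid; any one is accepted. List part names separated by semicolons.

foot; shelf; runner; cam; rail; divider; side_panel; stretcher; dowel; drawer_front

1. foot@(0, 2) [-x clear] — {foot}
2. shelf@(0, 1) [-x clear] — {foot, shelf}
3. runner@(0, 0) [-y clear] — {foot, runner, shelf}
4. cam@(0, -1) [-x clear] — {cam, foot, runner, shelf}
5. rail@(-1, -1) [-x clear] — {cam, foot, rail, runner, shelf}
6. divider@(-2, -1) [+y clear] — {cam, divider, foot, rail, runner, shelf}
7. side_panel@(1, 0) [+x clear] — {cam, divider, foot, rail, runner, shelf, side_panel}
8. stretcher@(-2, 0) [-x clear] — {cam, divider, foot, rail, runner, shelf, side_panel, stretcher}
9. dowel@(-3, 0) [-x clear] — {cam, divider, dowel, foot, rail, runner, shelf, side_panel, stretcher}
10. drawer_front@(-1, -2) [+x clear] — {cam, divider, dowel, drawer_front, foot, rail, runner, shelf, side_panel, stretcher}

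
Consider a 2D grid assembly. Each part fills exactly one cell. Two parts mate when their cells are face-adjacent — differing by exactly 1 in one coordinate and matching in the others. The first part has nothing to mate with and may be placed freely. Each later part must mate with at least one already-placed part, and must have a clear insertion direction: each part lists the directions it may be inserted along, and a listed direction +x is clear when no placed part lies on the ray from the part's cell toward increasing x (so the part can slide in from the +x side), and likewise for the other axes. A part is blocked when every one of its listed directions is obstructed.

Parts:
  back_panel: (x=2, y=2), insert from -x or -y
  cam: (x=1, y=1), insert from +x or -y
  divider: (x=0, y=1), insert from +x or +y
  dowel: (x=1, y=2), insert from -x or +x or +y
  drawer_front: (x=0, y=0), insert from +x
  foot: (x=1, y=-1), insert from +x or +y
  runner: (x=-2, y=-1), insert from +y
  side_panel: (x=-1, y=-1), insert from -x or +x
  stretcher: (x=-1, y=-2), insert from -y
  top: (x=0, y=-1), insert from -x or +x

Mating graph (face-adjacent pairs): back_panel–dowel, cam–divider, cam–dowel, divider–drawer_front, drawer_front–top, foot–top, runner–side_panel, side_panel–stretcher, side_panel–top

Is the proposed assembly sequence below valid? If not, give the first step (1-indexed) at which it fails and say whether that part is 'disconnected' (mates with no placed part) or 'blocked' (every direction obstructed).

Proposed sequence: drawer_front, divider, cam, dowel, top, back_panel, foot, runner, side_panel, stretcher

Invalid at step 8 (disconnected)

1. drawer_front@(0, 0) [+x clear] — {drawer_front}
2. divider@(0, 1) [+x clear] — {divider, drawer_front}
3. cam@(1, 1) [+x clear] — {cam, divider, drawer_front}
4. dowel@(1, 2) [-x clear] — {cam, divider, dowel, drawer_front}
5. top@(0, -1) [-x clear] — {cam, divider, dowel, drawer_front, top}
6. back_panel@(2, 2) [-y clear] — {back_panel, cam, divider, dowel, drawer_front, top}
7. foot@(1, -1) [+x clear] — {back_panel, cam, divider, dowel, drawer_front, foot, top}
8. runner@(-2, -1) — no placed neighbour ⇒ disconnected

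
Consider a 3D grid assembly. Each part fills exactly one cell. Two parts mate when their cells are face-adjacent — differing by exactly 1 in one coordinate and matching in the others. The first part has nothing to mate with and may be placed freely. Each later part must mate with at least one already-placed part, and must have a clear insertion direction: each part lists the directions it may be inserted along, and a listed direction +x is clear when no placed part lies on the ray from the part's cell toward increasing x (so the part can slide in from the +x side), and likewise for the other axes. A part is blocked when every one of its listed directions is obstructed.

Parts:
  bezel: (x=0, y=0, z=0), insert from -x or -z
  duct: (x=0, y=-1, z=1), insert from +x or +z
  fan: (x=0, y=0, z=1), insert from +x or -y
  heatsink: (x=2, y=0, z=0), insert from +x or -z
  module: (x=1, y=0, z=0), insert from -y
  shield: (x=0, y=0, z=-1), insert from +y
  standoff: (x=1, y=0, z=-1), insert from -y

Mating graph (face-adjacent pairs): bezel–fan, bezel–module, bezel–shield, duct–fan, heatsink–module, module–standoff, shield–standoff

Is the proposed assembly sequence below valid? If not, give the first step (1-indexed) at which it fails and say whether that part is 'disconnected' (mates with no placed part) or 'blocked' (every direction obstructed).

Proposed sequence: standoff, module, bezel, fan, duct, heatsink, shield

Valid

1. standoff@(1, 0, -1) [-y clear] — {standoff}
2. module@(1, 0, 0) [-y clear] — {module, standoff}
3. bezel@(0, 0, 0) [-x clear] — {bezel, module, standoff}
4. fan@(0, 0, 1) [+x clear] — {bezel, fan, module, standoff}
5. duct@(0, -1, 1) [+x clear] — {bezel, duct, fan, module, standoff}
6. heatsink@(2, 0, 0) [+x clear] — {bezel, duct, fan, heatsink, module, standoff}
7. shield@(0, 0, -1) [+y clear] — {bezel, duct, fan, heatsink, module, shield, standoff}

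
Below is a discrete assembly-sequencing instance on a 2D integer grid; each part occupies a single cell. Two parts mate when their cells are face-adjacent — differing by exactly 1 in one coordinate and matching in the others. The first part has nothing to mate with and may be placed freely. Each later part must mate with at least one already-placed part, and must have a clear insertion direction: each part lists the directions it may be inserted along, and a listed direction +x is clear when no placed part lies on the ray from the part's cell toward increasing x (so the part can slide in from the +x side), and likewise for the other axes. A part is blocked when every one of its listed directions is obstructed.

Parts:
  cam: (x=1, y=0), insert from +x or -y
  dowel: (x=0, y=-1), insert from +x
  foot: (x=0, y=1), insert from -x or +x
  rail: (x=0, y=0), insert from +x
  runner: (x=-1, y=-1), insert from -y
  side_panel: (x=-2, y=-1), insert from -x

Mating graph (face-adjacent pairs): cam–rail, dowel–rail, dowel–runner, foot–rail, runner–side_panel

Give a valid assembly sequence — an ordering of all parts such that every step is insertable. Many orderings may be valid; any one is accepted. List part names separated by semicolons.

foot; rail; dowel; runner; cam; side_panel

1. foot@(0, 1) [-x clear] — {foot}
2. rail@(0, 0) [+x clear] — {foot, rail}
3. dowel@(0, -1) [+x clear] — {dowel, foot, rail}
4. runner@(-1, -1) [-y clear] — {dowel, foot, rail, runner}
5. cam@(1, 0) [+x clear] — {cam, dowel, foot, rail, runner}
6. side_panel@(-2, -1) [-x clear] — {cam, dowel, foot, rail, runner, side_panel}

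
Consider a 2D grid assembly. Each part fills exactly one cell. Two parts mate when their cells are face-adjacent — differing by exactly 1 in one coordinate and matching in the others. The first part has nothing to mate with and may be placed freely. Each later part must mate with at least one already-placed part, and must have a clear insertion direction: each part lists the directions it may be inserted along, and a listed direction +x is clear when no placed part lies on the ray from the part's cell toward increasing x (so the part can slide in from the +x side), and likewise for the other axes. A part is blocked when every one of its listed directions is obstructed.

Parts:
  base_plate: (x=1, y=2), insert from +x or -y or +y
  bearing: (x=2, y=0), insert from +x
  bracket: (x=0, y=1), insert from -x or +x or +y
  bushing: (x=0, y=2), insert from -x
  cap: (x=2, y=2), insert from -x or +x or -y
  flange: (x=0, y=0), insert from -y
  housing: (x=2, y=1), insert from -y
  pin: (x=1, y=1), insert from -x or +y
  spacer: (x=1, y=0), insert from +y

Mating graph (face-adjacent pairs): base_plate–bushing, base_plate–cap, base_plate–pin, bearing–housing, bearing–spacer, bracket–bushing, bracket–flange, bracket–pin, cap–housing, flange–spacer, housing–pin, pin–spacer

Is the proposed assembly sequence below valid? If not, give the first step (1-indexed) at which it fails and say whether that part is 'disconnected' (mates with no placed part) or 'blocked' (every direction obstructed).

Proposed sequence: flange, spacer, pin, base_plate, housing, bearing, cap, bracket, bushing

Valid

1. flange@(0, 0) [-y clear] — {flange}
2. spacer@(1, 0) [+y clear] — {flange, spacer}
3. pin@(1, 1) [-x clear] — {flange, pin, spacer}
4. base_plate@(1, 2) [+x clear] — {base_plate, flange, pin, spacer}
5. housing@(2, 1) [-y clear] — {base_plate, flange, housing, pin, spacer}
6. bearing@(2, 0) [+x clear] — {base_plate, bearing, flange, housing, pin, spacer}
7. cap@(2, 2) [+x clear] — {base_plate, bearing, cap, flange, housing, pin, spacer}
8. bracket@(0, 1) [-x clear] — {base_plate, bearing, bracket, cap, flange, housing, pin, spacer}
9. bushing@(0, 2) [-x clear] — {base_plate, bearing, bracket, bushing, cap, flange, housing, pin, spacer}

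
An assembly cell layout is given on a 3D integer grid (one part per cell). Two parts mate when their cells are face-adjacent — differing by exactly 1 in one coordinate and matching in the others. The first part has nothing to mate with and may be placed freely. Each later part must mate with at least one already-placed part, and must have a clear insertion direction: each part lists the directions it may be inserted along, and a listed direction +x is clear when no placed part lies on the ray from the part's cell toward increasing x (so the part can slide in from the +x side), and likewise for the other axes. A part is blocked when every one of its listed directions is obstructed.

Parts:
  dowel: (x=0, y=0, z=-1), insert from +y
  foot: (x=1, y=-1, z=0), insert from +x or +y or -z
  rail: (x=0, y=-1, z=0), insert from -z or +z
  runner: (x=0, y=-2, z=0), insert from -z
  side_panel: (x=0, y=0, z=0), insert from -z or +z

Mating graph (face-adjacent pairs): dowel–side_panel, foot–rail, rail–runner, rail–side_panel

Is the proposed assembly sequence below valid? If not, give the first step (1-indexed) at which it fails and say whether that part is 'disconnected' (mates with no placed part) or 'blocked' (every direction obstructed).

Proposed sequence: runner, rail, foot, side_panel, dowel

1. runner@(0, -2, 0) [-z clear] — {runner}
2. rail@(0, -1, 0) [-z clear] — {rail, runner}
3. foot@(1, -1, 0) [+x clear] — {foot, rail, runner}
4. side_panel@(0, 0, 0) [-z clear] — {foot, rail, runner, side_panel}
5. dowel@(0, 0, -1) [+y clear] — {dowel, foot, rail, runner, side_panel}

Valid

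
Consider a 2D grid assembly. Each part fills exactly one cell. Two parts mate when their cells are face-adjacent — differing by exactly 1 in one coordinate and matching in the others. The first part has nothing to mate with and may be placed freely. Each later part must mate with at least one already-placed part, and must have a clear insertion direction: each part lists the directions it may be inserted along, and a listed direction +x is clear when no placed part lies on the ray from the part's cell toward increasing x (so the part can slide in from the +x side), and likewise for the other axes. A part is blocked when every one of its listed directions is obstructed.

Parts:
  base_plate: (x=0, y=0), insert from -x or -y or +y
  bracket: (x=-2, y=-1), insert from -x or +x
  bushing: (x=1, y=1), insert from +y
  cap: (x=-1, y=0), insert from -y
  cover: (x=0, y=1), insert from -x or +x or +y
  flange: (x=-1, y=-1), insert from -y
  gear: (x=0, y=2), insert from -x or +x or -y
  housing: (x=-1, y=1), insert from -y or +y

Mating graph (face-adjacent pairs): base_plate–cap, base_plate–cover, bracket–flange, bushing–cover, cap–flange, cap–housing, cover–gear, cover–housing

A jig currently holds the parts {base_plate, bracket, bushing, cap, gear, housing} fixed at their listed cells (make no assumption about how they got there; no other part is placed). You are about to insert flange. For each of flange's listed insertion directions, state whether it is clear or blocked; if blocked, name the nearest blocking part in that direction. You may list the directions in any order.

-y: ray from flange(-1, -1) has no placed part ⇒ clear

-y: clear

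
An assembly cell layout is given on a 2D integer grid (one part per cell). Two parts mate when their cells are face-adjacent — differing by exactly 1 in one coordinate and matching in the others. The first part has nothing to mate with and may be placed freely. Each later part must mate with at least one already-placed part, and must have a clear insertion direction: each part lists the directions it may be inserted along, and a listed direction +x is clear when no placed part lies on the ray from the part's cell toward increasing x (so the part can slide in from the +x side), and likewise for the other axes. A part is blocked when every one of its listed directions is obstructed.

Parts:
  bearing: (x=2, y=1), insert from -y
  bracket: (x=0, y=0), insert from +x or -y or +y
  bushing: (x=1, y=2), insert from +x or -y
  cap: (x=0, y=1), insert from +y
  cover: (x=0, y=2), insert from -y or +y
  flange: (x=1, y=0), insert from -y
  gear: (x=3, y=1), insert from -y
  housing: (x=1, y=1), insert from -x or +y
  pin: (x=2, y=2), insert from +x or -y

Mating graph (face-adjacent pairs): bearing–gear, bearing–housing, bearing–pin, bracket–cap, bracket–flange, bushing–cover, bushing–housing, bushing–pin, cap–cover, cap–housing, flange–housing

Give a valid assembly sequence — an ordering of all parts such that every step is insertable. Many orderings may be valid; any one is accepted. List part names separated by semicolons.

1. pin@(2, 2) [+x clear] — {pin}
2. bearing@(2, 1) [-y clear] — {bearing, pin}
3. gear@(3, 1) [-y clear] — {bearing, gear, pin}
4. bushing@(1, 2) [-y clear] — {bearing, bushing, gear, pin}
5. housing@(1, 1) [-x clear] — {bearing, bushing, gear, housing, pin}
6. flange@(1, 0) [-y clear] — {bearing, bushing, flange, gear, housing, pin}
7. bracket@(0, 0) [-y clear] — {bearing, bracket, bushing, flange, gear, housing, pin}
8. cap@(0, 1) [+y clear] — {bearing, bracket, bushing, cap, flange, gear, housing, pin}
9. cover@(0, 2) [+y clear] — {bearing, bracket, bushing, cap, cover, flange, gear, housing, pin}

pin; bearing; gear; bushing; housing; flange; bracket; cap; cover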